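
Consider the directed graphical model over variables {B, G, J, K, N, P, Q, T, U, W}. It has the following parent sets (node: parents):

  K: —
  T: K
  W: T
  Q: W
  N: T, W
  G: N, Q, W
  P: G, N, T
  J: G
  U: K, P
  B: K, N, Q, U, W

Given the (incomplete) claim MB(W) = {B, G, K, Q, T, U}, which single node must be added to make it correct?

N

Parents of W: T.
W has children B, G, N, Q.
Parents of each child, excluding W:
  Q: —
  N: T
  G: N, Q
  B: K, N, Q, U
MB(W) = {B, G, K, N, Q, T, U}.
Comparing with the claimed set, N is missing.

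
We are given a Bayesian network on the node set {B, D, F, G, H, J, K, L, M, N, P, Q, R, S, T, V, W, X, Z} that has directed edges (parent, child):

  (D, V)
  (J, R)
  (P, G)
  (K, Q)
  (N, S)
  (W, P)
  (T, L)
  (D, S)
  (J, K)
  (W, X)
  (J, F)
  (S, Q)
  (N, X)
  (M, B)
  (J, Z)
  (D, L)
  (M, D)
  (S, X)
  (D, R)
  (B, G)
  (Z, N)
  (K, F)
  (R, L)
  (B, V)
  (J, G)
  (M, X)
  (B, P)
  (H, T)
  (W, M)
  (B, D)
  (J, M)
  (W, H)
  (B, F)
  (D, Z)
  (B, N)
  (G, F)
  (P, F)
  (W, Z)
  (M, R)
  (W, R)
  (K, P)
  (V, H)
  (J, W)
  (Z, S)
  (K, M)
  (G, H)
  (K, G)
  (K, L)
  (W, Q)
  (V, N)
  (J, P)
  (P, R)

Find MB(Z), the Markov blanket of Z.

{B, D, J, N, S, V, W}

A node's Markov blanket = Pa ∪ Ch ∪ (parents of Ch other than the node itself).
Pa(Z) = {D, J, W}.
Children of Z: N, S.
Other parents of Z's children:
  parents(N) \ {Z} = {B, V}.
  S's other parents are D, N.
So the Markov blanket of Z is {B, D, J, N, S, V, W}.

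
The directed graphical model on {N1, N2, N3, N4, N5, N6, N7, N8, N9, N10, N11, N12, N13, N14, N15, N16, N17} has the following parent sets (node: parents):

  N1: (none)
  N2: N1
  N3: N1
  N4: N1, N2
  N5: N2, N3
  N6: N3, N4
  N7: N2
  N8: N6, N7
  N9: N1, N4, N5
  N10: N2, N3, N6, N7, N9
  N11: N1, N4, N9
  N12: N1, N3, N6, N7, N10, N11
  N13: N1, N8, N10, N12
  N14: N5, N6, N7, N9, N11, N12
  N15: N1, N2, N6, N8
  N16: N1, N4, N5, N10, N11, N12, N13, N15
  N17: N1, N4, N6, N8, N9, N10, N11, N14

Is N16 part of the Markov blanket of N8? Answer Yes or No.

Recall MB(v) = parents ∪ children ∪ spouses, where spouses are the other parents of v's children.
Ch(N8) = {N13, N15, N17}.
Parents of N8: N6, N7.
For each child, the remaining parents (spouses of N8):
  N13: N1, N10, N12
  N15: N1, N2, N6
  N17: N1, N4, N6, N9, N10, N11, N14
MB(N8) = {N1, N2, N4, N6, N7, N9, N10, N11, N12, N13, N14, N15, N17}; N16 is not in this set.

No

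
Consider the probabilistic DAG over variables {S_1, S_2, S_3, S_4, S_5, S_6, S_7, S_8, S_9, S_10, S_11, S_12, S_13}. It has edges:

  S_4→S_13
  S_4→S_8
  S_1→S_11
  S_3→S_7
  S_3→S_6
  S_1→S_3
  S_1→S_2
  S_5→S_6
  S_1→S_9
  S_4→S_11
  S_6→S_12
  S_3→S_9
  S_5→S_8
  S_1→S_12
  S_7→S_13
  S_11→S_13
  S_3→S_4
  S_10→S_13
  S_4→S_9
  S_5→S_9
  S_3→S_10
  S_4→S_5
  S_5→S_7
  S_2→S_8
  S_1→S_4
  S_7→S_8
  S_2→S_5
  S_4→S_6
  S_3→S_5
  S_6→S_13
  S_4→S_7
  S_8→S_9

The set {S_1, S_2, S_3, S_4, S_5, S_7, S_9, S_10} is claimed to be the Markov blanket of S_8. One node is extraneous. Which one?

S_10

By definition, MB(S_8) is built from S_8's parents, S_8's children, and the co-parents of S_8.
S_8's parents: S_2, S_4, S_5, S_7.
S_8's children: S_9.
Other parents of S_8's children:
  S_9 also has parents S_1, S_3, S_4, S_5.
MB(S_8) = {S_1, S_2, S_3, S_4, S_5, S_7, S_9}.
S_10 is neither a parent, child, nor co-parent of S_8, so it does not belong.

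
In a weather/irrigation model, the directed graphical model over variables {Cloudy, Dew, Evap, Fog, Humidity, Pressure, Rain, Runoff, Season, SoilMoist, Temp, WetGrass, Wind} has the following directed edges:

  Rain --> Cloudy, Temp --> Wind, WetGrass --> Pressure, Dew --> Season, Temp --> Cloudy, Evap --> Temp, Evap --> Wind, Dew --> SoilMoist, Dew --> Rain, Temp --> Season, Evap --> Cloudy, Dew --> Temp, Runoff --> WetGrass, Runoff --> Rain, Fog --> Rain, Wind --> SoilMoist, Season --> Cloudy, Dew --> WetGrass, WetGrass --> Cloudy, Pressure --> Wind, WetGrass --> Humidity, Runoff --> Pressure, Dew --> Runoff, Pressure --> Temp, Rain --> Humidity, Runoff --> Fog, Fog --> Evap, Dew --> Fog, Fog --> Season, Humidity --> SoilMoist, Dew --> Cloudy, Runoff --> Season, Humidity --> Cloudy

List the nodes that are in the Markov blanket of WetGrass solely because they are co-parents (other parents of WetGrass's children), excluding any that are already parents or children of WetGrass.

{Evap, Rain, Season, Temp}

Children of WetGrass: Cloudy, Humidity, Pressure.
  Humidity also has parent Rain.
  Pressure also has parent Runoff.
  Cloudy's other parents are Dew, Evap, Humidity, Rain, Season, Temp.
Excluding nodes already adjacent to WetGrass (Cloudy, Dew, Humidity, Pressure, Runoff), the co-parent-only contribution is {Evap, Rain, Season, Temp}.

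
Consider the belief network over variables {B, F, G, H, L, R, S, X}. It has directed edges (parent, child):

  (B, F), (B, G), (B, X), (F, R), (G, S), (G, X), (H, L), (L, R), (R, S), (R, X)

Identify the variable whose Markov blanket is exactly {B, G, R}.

X

The target node must have every member of {B, G, R} as a parent, child, or co-parent, and no others.
Parents of X: B, G, R; children: none; co-parents: none.
These exactly cover the given set, so the node is X.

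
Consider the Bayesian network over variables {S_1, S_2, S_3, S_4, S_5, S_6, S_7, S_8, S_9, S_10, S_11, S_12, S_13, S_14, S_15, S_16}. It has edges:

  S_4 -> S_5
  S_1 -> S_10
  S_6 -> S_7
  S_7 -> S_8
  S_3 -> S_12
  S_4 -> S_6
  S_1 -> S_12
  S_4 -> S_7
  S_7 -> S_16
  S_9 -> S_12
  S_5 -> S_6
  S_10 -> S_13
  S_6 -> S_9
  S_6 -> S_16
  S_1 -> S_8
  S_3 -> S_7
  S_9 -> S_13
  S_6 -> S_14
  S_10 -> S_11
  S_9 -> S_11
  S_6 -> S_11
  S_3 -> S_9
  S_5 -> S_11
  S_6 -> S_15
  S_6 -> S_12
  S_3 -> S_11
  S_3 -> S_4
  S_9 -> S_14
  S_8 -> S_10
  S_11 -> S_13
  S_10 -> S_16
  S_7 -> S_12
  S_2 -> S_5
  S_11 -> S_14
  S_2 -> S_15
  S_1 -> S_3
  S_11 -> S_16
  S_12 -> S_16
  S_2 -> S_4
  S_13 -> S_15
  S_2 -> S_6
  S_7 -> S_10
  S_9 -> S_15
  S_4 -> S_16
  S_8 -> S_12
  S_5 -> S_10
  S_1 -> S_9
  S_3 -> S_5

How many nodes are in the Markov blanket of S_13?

6

Pa(S_13) = {S_9, S_10, S_11}.
S_13's children: S_15.
Co-parents of S_13 (other parents of its children):
  S_15: S_2, S_6, S_9
MB(S_13) = {S_2, S_6, S_9, S_10, S_11, S_15}, which has 6 nodes.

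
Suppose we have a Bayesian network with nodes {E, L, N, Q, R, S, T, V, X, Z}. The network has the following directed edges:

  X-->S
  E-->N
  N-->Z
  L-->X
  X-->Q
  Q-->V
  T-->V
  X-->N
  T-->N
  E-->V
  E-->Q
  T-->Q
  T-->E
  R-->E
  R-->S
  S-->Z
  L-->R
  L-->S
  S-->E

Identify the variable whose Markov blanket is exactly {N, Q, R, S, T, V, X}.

The target node must have every member of {N, Q, R, S, T, V, X} as a parent, child, or co-parent, and no others.
Parents of E: R, S, T; children: N, Q, V; co-parents: Q, T, X.
These exactly cover the given set, so the node is E.

E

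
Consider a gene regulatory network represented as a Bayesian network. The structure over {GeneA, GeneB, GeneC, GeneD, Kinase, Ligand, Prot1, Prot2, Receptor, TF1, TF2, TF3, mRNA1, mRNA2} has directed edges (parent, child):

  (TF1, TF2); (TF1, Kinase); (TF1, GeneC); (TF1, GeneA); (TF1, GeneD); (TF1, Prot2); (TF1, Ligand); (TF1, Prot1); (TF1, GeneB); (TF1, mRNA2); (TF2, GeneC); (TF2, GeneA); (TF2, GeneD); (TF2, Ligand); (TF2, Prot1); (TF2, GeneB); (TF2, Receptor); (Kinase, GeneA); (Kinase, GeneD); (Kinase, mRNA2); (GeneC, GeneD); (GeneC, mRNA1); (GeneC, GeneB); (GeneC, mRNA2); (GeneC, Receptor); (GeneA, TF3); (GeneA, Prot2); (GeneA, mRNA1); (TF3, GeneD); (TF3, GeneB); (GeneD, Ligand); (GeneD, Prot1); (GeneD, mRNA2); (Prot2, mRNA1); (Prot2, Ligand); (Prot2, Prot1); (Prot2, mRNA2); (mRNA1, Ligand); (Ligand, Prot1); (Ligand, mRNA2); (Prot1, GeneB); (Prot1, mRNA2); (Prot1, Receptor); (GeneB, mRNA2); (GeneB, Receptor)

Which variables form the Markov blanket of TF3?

By definition, MB(TF3) is built from TF3's parents, TF3's children, and the co-parents of TF3.
Parents of TF3: GeneA.
TF3 has children GeneB, GeneD.
Co-parents of TF3 (other parents of its children):
  parents(GeneD) \ {TF3} = {GeneC, Kinase, TF1, TF2}.
  GeneB also has parents GeneC, Prot1, TF1, TF2.
So the Markov blanket of TF3 is {GeneA, GeneB, GeneC, GeneD, Kinase, Prot1, TF1, TF2}.

{GeneA, GeneB, GeneC, GeneD, Kinase, Prot1, TF1, TF2}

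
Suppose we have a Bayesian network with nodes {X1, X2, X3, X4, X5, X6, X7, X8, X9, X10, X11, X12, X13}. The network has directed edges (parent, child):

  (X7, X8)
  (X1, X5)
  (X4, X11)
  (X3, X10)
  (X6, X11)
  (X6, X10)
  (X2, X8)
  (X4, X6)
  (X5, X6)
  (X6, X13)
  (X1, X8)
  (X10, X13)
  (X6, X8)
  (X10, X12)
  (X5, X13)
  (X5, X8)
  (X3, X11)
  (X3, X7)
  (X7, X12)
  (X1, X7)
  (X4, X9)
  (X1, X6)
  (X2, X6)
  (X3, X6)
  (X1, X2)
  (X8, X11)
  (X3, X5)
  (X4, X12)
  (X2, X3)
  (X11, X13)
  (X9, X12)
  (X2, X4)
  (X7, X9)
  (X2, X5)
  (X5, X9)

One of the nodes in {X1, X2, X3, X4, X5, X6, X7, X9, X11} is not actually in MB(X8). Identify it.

Pa(X8) = {X1, X2, X5, X6, X7}.
Ch(X8) = {X11}.
Parents of each child, excluding X8:
  X11 also has parents X3, X4, X6.
MB(X8) = {X1, X2, X3, X4, X5, X6, X7, X11}.
X9 is neither a parent, child, nor co-parent of X8, so it does not belong.

X9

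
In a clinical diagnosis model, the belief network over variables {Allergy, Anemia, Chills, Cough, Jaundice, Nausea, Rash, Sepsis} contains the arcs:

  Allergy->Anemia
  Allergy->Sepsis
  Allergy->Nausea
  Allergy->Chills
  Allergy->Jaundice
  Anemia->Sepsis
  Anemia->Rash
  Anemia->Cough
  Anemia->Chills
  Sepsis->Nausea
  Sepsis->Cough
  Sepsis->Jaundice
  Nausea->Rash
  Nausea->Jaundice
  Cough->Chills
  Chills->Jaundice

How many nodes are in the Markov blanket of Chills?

6

The Markov blanket of a node is its parents, its children, and the other parents of its children.
Pa(Chills) = {Allergy, Anemia, Cough}.
Children of Chills: Jaundice.
Other parents of Chills's children:
  parents(Jaundice) \ {Chills} = {Allergy, Nausea, Sepsis}.
MB(Chills) = {Allergy, Anemia, Cough, Jaundice, Nausea, Sepsis}, which has 6 nodes.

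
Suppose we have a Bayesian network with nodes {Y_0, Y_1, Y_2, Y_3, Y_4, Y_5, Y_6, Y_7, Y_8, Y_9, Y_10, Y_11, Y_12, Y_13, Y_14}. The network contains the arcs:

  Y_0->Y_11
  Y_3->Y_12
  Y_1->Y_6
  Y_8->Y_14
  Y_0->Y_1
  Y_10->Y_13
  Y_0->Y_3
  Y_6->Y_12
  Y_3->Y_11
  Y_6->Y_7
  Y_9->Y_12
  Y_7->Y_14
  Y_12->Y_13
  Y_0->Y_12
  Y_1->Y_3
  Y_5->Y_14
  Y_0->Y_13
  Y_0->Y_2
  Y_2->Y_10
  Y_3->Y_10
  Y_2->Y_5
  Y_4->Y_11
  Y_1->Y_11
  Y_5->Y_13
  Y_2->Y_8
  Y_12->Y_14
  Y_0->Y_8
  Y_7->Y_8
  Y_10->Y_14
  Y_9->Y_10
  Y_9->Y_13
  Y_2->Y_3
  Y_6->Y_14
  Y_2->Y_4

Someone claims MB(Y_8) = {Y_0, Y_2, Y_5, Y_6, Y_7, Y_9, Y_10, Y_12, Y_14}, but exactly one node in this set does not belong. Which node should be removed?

Pa(Y_8) = {Y_0, Y_2, Y_7}.
Y_8 has child Y_14.
Co-parents of Y_8 (other parents of its children):
  Y_14's other parents are Y_5, Y_6, Y_7, Y_10, Y_12.
MB(Y_8) = {Y_0, Y_2, Y_5, Y_6, Y_7, Y_10, Y_12, Y_14}.
Y_9 is neither a parent, child, nor co-parent of Y_8, so it does not belong.

Y_9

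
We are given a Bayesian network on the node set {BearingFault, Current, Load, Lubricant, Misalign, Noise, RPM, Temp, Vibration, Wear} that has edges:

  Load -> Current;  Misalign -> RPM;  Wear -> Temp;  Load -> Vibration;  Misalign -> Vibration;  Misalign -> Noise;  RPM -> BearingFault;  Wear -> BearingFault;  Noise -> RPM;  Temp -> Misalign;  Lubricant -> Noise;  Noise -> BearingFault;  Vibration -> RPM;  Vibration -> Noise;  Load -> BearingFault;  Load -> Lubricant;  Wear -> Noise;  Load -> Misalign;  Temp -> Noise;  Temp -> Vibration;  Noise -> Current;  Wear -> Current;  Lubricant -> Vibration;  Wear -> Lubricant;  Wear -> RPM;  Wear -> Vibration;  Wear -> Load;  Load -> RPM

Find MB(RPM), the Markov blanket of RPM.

{BearingFault, Load, Misalign, Noise, Vibration, Wear}

By definition, MB(RPM) is built from RPM's parents, RPM's children, and the co-parents of RPM.
RPM's children: BearingFault.
Parents of RPM: Load, Misalign, Noise, Vibration, Wear.
Co-parents of RPM (other parents of its children):
  BearingFault: Load, Noise, Wear
Taking the union gives {BearingFault, Load, Misalign, Noise, Vibration, Wear}.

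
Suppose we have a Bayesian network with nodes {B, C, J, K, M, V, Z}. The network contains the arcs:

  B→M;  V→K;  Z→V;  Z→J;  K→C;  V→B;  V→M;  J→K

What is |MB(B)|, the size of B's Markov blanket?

B has parent V.
Ch(B) = {M}.
Co-parents of B (other parents of its children):
  M's other parent is V.
MB(B) = {M, V}, which has 2 nodes.

2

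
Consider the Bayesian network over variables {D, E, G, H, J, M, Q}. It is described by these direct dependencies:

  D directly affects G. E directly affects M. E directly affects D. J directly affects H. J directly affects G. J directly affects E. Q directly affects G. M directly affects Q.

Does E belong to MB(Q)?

No

Q's children: G.
Q's parents: M.
Parents of each child, excluding Q:
  parents(G) \ {Q} = {D, J}.
MB(Q) = {D, G, J, M}; E is not in this set.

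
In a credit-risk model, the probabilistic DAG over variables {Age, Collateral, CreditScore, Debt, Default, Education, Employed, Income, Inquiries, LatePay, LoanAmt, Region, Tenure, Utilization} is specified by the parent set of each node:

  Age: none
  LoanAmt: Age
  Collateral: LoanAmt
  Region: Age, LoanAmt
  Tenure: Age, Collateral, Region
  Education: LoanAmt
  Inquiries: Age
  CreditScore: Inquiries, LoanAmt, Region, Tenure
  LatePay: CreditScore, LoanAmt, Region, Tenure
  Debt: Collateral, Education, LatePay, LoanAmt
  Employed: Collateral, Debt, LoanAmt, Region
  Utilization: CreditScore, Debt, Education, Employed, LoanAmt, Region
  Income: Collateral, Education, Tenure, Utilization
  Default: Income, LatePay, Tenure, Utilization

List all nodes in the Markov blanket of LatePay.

LatePay has parents CreditScore, LoanAmt, Region, Tenure.
Ch(LatePay) = {Debt, Default}.
Other parents of LatePay's children:
  Debt: Collateral, Education, LoanAmt
  Default: Income, Tenure, Utilization
Union: {CreditScore, LoanAmt, Region, Tenure} ∪ {Debt, Default} ∪ {Collateral, Education, Income, LoanAmt, Tenure, Utilization} = {Collateral, CreditScore, Debt, Default, Education, Income, LoanAmt, Region, Tenure, Utilization}.

{Collateral, CreditScore, Debt, Default, Education, Income, LoanAmt, Region, Tenure, Utilization}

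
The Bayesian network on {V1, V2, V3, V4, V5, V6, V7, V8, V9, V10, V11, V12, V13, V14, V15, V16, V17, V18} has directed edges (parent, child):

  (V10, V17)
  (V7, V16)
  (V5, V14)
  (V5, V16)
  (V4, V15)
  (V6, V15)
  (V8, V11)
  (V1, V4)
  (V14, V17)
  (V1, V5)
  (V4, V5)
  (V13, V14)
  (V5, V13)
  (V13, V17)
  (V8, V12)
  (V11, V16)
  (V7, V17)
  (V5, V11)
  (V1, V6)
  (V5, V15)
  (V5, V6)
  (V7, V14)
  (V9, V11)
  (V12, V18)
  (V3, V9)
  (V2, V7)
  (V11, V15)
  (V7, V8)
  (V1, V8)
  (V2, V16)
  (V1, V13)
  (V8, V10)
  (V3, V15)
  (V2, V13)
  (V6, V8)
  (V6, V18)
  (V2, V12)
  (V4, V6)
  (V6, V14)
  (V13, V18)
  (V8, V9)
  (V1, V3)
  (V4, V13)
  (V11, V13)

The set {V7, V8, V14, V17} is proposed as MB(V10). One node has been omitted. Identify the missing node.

Recall MB(v) = parents ∪ children ∪ spouses, where spouses are the other parents of v's children.
V10 has child V17.
V10's parents: V8.
Parents of each child, excluding V10:
  V17: V7, V13, V14
MB(V10) = {V7, V8, V13, V14, V17}.
Comparing with the claimed set, V13 is missing.

V13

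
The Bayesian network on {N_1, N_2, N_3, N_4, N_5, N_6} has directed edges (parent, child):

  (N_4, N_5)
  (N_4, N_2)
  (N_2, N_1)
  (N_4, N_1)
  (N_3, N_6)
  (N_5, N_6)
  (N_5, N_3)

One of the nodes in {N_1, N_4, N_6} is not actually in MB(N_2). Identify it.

N_6

By definition, MB(N_2) is built from N_2's parents, N_2's children, and the co-parents of N_2.
Ch(N_2) = {N_1}.
Parents of N_2: N_4.
For each child, the remaining parents (spouses of N_2):
  N_1 also has parent N_4.
MB(N_2) = {N_1, N_4}.
N_6 is neither a parent, child, nor co-parent of N_2, so it does not belong.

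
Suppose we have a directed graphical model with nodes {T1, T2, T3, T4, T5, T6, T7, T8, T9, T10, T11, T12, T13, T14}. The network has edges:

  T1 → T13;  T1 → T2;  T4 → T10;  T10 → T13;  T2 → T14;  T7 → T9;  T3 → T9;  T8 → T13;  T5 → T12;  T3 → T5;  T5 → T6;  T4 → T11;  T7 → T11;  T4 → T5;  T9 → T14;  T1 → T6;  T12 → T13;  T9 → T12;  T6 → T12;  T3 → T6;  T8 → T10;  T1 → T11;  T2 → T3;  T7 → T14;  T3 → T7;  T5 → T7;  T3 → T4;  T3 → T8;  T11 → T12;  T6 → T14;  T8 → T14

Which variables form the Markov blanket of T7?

A node's Markov blanket = Pa ∪ Ch ∪ (parents of Ch other than the node itself).
T7's children: T9, T11, T14.
Pa(T7) = {T3, T5}.
Other parents of T7's children:
  parents(T9) \ {T7} = {T3}.
  T11 also has parents T1, T4.
  T14's other parents are T2, T6, T8, T9.
So the Markov blanket of T7 is {T1, T2, T3, T4, T5, T6, T8, T9, T11, T14}.

{T1, T2, T3, T4, T5, T6, T8, T9, T11, T14}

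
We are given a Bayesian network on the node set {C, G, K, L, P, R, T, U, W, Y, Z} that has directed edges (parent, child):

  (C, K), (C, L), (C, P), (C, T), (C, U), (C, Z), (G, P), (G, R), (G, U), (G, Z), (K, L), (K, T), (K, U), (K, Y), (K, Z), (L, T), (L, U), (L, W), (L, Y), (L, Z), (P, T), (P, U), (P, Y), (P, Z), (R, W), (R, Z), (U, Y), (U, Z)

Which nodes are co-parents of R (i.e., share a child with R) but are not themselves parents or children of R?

Children of R: W, Z.
  W also has parent L.
  Z's other parents are C, G, K, L, P, U.
Excluding nodes already adjacent to R (G, W, Z), the co-parent-only contribution is {C, K, L, P, U}.

{C, K, L, P, U}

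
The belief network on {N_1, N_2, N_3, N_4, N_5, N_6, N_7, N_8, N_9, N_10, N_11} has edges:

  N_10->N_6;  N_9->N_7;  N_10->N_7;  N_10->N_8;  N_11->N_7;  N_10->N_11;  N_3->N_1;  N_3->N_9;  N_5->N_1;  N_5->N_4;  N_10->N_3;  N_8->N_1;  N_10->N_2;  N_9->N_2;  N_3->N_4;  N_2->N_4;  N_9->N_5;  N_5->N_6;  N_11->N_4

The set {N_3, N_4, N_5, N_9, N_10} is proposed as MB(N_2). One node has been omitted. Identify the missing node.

By definition, MB(N_2) is built from N_2's parents, N_2's children, and the co-parents of N_2.
N_2's parents: N_9, N_10.
N_2 has child N_4.
For each child, the remaining parents (spouses of N_2):
  parents(N_4) \ {N_2} = {N_3, N_5, N_11}.
MB(N_2) = {N_3, N_4, N_5, N_9, N_10, N_11}.
Comparing with the claimed set, N_11 is missing.

N_11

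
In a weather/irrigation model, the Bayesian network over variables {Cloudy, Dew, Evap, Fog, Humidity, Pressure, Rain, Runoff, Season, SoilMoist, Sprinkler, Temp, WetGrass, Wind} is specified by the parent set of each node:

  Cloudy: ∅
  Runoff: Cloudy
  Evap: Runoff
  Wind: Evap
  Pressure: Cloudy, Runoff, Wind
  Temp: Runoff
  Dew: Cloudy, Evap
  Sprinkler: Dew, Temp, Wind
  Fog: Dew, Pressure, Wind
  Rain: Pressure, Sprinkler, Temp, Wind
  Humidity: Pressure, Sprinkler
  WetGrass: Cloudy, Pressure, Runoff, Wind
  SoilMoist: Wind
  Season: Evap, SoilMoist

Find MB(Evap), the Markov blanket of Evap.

Pa(Evap) = {Runoff}.
Children of Evap: Dew, Season, Wind.
Other parents of Evap's children:
  Wind: no additional parents.
  Dew also has parent Cloudy.
  Season also has parent SoilMoist.
So the Markov blanket of Evap is {Cloudy, Dew, Runoff, Season, SoilMoist, Wind}.

{Cloudy, Dew, Runoff, Season, SoilMoist, Wind}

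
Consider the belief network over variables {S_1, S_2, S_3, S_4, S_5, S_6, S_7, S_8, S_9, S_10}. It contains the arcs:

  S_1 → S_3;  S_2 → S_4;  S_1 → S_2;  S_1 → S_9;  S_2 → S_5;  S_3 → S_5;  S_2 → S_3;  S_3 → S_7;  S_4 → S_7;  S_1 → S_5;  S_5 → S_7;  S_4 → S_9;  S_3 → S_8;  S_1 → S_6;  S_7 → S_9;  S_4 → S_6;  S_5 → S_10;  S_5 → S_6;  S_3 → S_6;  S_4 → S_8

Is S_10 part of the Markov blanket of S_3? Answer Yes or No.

No

The Markov blanket of a node is its parents, its children, and the other parents of its children.
Parents of S_3: S_1, S_2.
S_3 has children S_5, S_6, S_7, S_8.
For each child, the remaining parents (spouses of S_3):
  S_5's other parents are S_1, S_2.
  S_6's other parents are S_1, S_4, S_5.
  parents(S_7) \ {S_3} = {S_4, S_5}.
  parents(S_8) \ {S_3} = {S_4}.
MB(S_3) = {S_1, S_2, S_4, S_5, S_6, S_7, S_8}; S_10 is not in this set.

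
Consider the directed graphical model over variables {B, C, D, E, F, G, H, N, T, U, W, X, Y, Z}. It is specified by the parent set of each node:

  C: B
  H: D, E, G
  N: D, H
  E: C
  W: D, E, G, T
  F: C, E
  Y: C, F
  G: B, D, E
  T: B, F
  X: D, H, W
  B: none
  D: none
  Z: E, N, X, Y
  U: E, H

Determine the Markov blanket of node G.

Pa(G) = {B, D, E}.
G has children H, W.
Parents of each child, excluding G:
  H also has parents D, E.
  W's other parents are D, E, T.
MB(G) = {B, D, E, H, T, W}.

{B, D, E, H, T, W}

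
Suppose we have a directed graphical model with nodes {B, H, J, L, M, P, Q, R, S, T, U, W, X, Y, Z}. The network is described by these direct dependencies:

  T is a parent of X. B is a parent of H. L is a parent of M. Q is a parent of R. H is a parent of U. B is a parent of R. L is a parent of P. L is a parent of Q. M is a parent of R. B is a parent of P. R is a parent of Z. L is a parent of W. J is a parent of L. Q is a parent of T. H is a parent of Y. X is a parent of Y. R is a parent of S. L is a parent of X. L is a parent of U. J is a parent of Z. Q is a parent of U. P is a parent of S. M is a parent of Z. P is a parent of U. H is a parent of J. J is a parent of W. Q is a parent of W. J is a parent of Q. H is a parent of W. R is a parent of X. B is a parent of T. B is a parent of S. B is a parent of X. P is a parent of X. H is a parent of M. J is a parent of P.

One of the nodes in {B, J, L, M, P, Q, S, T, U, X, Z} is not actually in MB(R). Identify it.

R has parents B, M, Q.
R has children S, X, Z.
Parents of each child, excluding R:
  S's other parents are B, P.
  X's other parents are B, L, P, T.
  Z's other parents are J, M.
MB(R) = {B, J, L, M, P, Q, S, T, X, Z}.
U is neither a parent, child, nor co-parent of R, so it does not belong.

U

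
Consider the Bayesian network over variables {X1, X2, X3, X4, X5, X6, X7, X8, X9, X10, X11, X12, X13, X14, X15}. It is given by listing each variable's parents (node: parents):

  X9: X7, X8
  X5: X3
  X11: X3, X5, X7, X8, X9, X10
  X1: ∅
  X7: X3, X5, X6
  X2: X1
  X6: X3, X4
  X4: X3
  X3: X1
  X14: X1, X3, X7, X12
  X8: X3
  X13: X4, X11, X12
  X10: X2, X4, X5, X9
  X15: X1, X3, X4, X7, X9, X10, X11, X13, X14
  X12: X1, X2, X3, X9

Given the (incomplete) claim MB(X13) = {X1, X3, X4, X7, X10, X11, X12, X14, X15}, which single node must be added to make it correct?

X9

X13's children: X15.
Parents of X13: X4, X11, X12.
Parents of each child, excluding X13:
  X15 also has parents X1, X3, X4, X7, X9, X10, X11, X14.
MB(X13) = {X1, X3, X4, X7, X9, X10, X11, X12, X14, X15}.
Comparing with the claimed set, X9 is missing.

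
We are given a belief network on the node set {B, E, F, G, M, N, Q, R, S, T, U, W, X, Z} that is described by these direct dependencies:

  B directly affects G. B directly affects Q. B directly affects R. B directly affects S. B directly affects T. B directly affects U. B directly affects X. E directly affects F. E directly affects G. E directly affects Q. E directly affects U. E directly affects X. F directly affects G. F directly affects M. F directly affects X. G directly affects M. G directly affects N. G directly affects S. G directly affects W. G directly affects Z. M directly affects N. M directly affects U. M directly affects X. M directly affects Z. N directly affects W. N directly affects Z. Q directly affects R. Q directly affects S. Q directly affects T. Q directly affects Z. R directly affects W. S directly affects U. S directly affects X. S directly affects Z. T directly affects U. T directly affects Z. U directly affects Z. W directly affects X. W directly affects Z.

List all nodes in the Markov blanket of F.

By definition, MB(F) is built from F's parents, F's children, and the co-parents of F.
F has parent E.
F has children G, M, X.
Co-parents of F (other parents of its children):
  G's other parents are B, E.
  parents(M) \ {F} = {G}.
  X's other parents are B, E, M, S, W.
MB(F) = {B, E, G, M, S, W, X}.

{B, E, G, M, S, W, X}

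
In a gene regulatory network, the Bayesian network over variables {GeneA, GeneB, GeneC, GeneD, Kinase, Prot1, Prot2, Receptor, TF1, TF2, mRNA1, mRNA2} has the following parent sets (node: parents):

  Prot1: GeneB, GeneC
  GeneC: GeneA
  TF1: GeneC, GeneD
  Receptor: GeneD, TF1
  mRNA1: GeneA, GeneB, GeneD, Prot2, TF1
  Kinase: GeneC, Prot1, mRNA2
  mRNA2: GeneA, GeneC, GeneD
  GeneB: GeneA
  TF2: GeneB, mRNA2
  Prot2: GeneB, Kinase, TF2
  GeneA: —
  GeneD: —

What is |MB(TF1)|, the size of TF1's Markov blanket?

7

Recall MB(v) = parents ∪ children ∪ spouses, where spouses are the other parents of v's children.
TF1 has children Receptor, mRNA1.
Parents of TF1: GeneC, GeneD.
Other parents of TF1's children:
  Receptor: GeneD
  mRNA1: GeneA, GeneB, GeneD, Prot2
MB(TF1) = {GeneA, GeneB, GeneC, GeneD, Prot2, Receptor, mRNA1}, which has 7 nodes.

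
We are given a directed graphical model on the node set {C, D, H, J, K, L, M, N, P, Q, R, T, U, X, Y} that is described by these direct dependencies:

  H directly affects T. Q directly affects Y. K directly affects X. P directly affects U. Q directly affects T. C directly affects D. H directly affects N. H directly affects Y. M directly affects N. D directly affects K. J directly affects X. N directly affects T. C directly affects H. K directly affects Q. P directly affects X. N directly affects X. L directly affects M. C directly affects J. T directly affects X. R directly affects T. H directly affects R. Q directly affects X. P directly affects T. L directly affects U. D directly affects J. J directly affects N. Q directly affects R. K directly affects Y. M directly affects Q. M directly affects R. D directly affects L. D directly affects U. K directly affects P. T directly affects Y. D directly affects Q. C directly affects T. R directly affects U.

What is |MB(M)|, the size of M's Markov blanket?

The Markov blanket of a node is its parents, its children, and the other parents of its children.
M has parent L.
Ch(M) = {N, Q, R}.
Parents of each child, excluding M:
  N's other parents are H, J.
  parents(Q) \ {M} = {D, K}.
  parents(R) \ {M} = {H, Q}.
MB(M) = {D, H, J, K, L, N, Q, R}, which has 8 nodes.

8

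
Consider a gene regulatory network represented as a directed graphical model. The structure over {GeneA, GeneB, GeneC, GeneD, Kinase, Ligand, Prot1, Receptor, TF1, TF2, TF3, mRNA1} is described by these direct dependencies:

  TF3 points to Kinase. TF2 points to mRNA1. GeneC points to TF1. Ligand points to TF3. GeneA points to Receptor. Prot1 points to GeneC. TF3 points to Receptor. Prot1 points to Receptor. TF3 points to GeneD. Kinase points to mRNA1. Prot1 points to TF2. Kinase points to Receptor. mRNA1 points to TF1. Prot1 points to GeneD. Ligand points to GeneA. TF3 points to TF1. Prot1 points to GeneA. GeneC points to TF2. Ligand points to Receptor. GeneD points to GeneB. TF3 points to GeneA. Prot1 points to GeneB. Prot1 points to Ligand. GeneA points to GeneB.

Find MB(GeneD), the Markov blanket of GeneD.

Children of GeneD: GeneB.
GeneD's parents: Prot1, TF3.
Other parents of GeneD's children:
  GeneB: GeneA, Prot1
So the Markov blanket of GeneD is {GeneA, GeneB, Prot1, TF3}.

{GeneA, GeneB, Prot1, TF3}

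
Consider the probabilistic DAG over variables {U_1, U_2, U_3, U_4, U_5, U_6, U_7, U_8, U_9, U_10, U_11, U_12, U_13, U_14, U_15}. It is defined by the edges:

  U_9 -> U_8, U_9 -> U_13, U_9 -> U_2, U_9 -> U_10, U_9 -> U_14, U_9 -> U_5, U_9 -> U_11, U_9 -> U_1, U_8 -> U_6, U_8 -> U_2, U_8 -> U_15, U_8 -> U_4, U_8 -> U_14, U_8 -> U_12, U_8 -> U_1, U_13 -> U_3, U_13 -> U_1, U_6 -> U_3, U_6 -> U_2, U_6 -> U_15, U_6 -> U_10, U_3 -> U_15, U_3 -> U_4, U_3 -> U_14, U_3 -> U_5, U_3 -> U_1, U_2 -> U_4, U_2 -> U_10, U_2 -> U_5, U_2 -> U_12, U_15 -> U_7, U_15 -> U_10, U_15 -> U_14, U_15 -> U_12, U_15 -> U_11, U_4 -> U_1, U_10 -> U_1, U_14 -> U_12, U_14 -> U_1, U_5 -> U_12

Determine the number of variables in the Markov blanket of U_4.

A node's Markov blanket = Pa ∪ Ch ∪ (parents of Ch other than the node itself).
Pa(U_4) = {U_2, U_3, U_8}.
Children of U_4: U_1.
Co-parents of U_4 (other parents of its children):
  U_1: U_3, U_8, U_9, U_10, U_13, U_14
MB(U_4) = {U_1, U_2, U_3, U_8, U_9, U_10, U_13, U_14}, which has 8 nodes.

8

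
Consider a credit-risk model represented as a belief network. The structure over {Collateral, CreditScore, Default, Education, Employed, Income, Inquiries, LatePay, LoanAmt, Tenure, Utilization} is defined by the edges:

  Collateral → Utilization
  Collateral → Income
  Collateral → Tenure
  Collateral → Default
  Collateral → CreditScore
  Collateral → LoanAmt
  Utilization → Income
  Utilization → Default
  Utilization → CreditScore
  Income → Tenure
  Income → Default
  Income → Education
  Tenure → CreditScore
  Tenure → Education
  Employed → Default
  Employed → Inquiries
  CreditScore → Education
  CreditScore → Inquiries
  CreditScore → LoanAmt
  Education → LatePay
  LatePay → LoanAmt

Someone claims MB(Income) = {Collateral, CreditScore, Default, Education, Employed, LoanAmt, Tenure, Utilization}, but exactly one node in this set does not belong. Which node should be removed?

LoanAmt

Recall MB(v) = parents ∪ children ∪ spouses, where spouses are the other parents of v's children.
Income has parents Collateral, Utilization.
Children of Income: Default, Education, Tenure.
Parents of each child, excluding Income:
  Tenure: Collateral
  Default: Collateral, Employed, Utilization
  Education: CreditScore, Tenure
MB(Income) = {Collateral, CreditScore, Default, Education, Employed, Tenure, Utilization}.
LoanAmt is neither a parent, child, nor co-parent of Income, so it does not belong.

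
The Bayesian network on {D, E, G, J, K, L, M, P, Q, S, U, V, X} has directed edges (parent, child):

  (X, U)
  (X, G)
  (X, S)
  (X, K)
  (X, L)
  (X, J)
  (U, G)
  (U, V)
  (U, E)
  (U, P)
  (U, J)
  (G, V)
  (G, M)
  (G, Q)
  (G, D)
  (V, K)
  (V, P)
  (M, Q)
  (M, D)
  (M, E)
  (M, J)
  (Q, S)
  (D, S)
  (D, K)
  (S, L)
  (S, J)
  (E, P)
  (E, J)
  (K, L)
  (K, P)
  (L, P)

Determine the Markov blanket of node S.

{D, E, J, K, L, M, Q, U, X}

The Markov blanket of a node is its parents, its children, and the other parents of its children.
S has parents D, Q, X.
S has children J, L.
Parents of each child, excluding S:
  parents(L) \ {S} = {K, X}.
  J also has parents E, M, U, X.
Union: {D, Q, X} ∪ {J, L} ∪ {E, K, M, U, X} = {D, E, J, K, L, M, Q, U, X}.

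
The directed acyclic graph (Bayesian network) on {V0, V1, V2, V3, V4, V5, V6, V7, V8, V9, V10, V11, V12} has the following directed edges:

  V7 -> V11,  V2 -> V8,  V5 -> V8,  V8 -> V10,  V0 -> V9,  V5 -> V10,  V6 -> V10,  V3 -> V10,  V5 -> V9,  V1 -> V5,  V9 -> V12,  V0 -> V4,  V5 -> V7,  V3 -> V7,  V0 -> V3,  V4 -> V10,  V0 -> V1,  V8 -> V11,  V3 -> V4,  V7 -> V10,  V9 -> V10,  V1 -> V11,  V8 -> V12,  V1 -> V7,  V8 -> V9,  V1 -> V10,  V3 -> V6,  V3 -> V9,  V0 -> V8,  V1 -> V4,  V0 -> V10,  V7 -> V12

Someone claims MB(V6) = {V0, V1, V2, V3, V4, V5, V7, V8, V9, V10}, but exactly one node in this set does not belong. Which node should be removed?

V2

Children of V6: V10.
V6 has parent V3.
Other parents of V6's children:
  V10: V0, V1, V3, V4, V5, V7, V8, V9
MB(V6) = {V0, V1, V3, V4, V5, V7, V8, V9, V10}.
V2 is neither a parent, child, nor co-parent of V6, so it does not belong.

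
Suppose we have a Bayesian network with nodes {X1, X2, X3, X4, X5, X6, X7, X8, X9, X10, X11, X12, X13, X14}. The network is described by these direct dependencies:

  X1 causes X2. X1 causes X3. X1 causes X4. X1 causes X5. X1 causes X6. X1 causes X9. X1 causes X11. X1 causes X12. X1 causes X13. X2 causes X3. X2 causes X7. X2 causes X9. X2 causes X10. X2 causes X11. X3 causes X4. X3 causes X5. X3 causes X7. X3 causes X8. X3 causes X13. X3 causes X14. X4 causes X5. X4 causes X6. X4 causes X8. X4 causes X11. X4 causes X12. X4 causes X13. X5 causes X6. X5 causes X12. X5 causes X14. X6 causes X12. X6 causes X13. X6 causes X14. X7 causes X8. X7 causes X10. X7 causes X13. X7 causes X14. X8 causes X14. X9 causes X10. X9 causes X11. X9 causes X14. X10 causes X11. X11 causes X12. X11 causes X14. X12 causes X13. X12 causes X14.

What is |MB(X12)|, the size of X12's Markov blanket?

A node's Markov blanket = Pa ∪ Ch ∪ (parents of Ch other than the node itself).
X12 has children X13, X14.
Parents of X12: X1, X4, X5, X6, X11.
Co-parents of X12 (other parents of its children):
  parents(X13) \ {X12} = {X1, X3, X4, X6, X7}.
  X14 also has parents X3, X5, X6, X7, X8, X9, X11.
MB(X12) = {X1, X3, X4, X5, X6, X7, X8, X9, X11, X13, X14}, which has 11 nodes.

11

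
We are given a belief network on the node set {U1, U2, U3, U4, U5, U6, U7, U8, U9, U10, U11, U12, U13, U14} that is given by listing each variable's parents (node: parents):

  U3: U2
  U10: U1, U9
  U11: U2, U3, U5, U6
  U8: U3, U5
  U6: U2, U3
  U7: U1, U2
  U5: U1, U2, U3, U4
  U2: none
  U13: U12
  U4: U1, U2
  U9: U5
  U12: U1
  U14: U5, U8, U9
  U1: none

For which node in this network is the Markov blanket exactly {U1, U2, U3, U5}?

The target node must have every member of {U1, U2, U3, U5} as a parent, child, or co-parent, and no others.
Parents of U4: U1, U2; children: U5; co-parents: U1, U2, U3.
These exactly cover the given set, so the node is U4.

U4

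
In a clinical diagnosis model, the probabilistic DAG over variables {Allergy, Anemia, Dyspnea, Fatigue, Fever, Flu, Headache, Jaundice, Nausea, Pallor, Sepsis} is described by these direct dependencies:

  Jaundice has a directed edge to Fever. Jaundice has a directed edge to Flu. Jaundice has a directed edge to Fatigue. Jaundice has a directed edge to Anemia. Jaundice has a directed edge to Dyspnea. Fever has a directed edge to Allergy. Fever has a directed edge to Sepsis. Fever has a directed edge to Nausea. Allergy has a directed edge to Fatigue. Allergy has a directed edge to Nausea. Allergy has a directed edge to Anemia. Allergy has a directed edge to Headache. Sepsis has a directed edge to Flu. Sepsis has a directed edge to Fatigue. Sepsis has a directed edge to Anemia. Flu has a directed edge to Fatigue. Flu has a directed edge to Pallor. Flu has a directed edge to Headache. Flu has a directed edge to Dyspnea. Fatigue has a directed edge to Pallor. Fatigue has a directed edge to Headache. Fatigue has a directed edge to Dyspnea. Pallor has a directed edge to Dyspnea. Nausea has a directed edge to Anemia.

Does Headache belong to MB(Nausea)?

Children of Nausea: Anemia.
Nausea's parents: Allergy, Fever.
Parents of each child, excluding Nausea:
  Anemia also has parents Allergy, Jaundice, Sepsis.
MB(Nausea) = {Allergy, Anemia, Fever, Jaundice, Sepsis}; Headache is not in this set.

No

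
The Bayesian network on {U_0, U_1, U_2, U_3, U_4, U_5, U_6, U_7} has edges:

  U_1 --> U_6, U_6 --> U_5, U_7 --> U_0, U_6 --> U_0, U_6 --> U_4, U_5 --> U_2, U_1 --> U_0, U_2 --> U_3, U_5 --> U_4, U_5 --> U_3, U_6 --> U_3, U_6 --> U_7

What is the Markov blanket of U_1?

Pa(U_1) = {}.
Children of U_1: U_0, U_6.
Other parents of U_1's children:
  U_6: —
  U_0: U_6, U_7
Union: {} ∪ {U_0, U_6} ∪ {U_6, U_7} = {U_0, U_6, U_7}.

{U_0, U_6, U_7}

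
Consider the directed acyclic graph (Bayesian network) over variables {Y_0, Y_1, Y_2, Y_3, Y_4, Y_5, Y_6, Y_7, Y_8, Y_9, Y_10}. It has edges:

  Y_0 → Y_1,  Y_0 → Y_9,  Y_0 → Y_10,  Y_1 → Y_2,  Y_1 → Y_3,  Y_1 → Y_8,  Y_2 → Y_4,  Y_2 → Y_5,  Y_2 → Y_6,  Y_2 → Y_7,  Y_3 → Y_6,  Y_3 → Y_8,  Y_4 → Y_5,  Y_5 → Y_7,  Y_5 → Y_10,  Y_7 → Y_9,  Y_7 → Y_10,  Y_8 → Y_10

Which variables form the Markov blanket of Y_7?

The Markov blanket of a node is its parents, its children, and the other parents of its children.
Y_7's parents: Y_2, Y_5.
Y_7 has children Y_9, Y_10.
Other parents of Y_7's children:
  parents(Y_9) \ {Y_7} = {Y_0}.
  Y_10 also has parents Y_0, Y_5, Y_8.
Union: {Y_2, Y_5} ∪ {Y_9, Y_10} ∪ {Y_0, Y_5, Y_8} = {Y_0, Y_2, Y_5, Y_8, Y_9, Y_10}.

{Y_0, Y_2, Y_5, Y_8, Y_9, Y_10}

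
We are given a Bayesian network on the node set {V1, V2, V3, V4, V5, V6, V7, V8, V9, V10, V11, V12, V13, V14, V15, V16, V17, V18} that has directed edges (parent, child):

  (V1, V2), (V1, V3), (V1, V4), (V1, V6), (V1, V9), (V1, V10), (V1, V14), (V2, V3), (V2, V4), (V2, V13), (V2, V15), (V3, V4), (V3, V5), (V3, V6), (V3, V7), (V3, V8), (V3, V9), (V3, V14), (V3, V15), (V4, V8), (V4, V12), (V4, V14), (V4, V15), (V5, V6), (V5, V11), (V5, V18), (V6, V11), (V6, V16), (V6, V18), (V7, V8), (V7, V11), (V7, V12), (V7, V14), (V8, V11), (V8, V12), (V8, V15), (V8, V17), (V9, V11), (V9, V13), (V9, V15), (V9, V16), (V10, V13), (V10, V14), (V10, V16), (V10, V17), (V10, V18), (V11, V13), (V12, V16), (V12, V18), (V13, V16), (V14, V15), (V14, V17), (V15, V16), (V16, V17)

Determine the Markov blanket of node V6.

{V1, V3, V5, V7, V8, V9, V10, V11, V12, V13, V15, V16, V18}

By definition, MB(V6) is built from V6's parents, V6's children, and the co-parents of V6.
Pa(V6) = {V1, V3, V5}.
V6's children: V11, V16, V18.
Co-parents of V6 (other parents of its children):
  V11: V5, V7, V8, V9
  V16: V9, V10, V12, V13, V15
  V18: V5, V10, V12
So the Markov blanket of V6 is {V1, V3, V5, V7, V8, V9, V10, V11, V12, V13, V15, V16, V18}.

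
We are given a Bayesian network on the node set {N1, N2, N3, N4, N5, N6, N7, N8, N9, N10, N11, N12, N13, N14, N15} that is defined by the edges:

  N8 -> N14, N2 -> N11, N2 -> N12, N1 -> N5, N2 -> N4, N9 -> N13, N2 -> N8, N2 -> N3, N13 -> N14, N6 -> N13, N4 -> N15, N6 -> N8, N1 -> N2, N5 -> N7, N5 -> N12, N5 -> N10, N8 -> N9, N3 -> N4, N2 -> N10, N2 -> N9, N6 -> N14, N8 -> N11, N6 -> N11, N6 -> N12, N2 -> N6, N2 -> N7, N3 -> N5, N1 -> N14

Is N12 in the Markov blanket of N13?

By definition, MB(N13) is built from N13's parents, N13's children, and the co-parents of N13.
N13's parents: N6, N9.
N13 has child N14.
Other parents of N13's children:
  N14 also has parents N1, N6, N8.
MB(N13) = {N1, N6, N8, N9, N14}; N12 is not in this set.

No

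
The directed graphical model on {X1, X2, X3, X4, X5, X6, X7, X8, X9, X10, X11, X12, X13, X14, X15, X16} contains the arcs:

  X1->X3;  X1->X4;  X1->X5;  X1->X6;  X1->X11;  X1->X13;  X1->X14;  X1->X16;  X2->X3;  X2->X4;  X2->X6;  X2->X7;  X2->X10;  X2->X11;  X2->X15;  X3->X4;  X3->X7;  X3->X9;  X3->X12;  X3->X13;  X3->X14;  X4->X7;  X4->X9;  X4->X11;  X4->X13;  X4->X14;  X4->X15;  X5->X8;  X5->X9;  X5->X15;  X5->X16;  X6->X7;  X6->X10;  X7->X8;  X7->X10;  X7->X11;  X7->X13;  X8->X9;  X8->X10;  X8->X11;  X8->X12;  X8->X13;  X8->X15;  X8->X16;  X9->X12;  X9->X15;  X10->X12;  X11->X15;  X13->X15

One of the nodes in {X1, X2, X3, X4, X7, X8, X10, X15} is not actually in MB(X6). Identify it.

Recall MB(v) = parents ∪ children ∪ spouses, where spouses are the other parents of v's children.
X6's parents: X1, X2.
Ch(X6) = {X7, X10}.
Co-parents of X6 (other parents of its children):
  X7: X2, X3, X4
  X10: X2, X7, X8
MB(X6) = {X1, X2, X3, X4, X7, X8, X10}.
X15 is neither a parent, child, nor co-parent of X6, so it does not belong.

X15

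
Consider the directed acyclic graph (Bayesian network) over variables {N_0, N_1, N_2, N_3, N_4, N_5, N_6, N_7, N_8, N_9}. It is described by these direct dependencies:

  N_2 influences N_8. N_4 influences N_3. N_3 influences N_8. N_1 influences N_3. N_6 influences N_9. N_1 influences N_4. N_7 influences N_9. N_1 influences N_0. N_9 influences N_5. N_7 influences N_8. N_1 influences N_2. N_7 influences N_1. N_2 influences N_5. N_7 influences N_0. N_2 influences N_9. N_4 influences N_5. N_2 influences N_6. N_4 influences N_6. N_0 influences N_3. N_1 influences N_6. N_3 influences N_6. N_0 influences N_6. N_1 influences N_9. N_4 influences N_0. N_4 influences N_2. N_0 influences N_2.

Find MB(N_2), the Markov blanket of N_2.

{N_0, N_1, N_3, N_4, N_5, N_6, N_7, N_8, N_9}

Recall MB(v) = parents ∪ children ∪ spouses, where spouses are the other parents of v's children.
N_2's parents: N_0, N_1, N_4.
N_2's children: N_5, N_6, N_8, N_9.
Co-parents of N_2 (other parents of its children):
  N_6: N_0, N_1, N_3, N_4
  N_8: N_3, N_7
  N_9: N_1, N_6, N_7
  N_5: N_4, N_9
Union: {N_0, N_1, N_4} ∪ {N_5, N_6, N_8, N_9} ∪ {N_0, N_1, N_3, N_4, N_6, N_7, N_9} = {N_0, N_1, N_3, N_4, N_5, N_6, N_7, N_8, N_9}.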